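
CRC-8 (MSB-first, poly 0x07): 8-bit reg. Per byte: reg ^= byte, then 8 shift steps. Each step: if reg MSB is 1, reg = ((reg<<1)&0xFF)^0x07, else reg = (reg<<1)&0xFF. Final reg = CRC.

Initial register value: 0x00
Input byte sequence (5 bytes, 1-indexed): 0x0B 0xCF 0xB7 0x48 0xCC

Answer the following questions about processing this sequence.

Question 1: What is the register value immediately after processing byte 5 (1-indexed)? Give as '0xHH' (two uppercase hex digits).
After byte 1 (0x0B): reg=0x31
After byte 2 (0xCF): reg=0xF4
After byte 3 (0xB7): reg=0xCE
After byte 4 (0x48): reg=0x9B
After byte 5 (0xCC): reg=0xA2

Answer: 0xA2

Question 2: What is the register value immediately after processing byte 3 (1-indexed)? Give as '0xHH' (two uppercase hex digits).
After byte 1 (0x0B): reg=0x31
After byte 2 (0xCF): reg=0xF4
After byte 3 (0xB7): reg=0xCE

Answer: 0xCE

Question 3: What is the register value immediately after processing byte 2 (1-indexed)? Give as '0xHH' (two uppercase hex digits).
After byte 1 (0x0B): reg=0x31
After byte 2 (0xCF): reg=0xF4

Answer: 0xF4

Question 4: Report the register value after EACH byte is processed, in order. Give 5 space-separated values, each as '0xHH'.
0x31 0xF4 0xCE 0x9B 0xA2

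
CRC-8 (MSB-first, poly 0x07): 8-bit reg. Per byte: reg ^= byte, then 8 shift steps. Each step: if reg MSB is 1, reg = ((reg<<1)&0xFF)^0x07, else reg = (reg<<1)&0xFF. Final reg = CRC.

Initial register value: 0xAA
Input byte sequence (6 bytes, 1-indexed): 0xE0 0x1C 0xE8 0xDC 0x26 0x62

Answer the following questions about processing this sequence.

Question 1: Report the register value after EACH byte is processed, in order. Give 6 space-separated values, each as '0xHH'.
0xF1 0x8D 0x3C 0xAE 0xB1 0x37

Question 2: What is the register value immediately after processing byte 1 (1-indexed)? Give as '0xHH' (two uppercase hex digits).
After byte 1 (0xE0): reg=0xF1

Answer: 0xF1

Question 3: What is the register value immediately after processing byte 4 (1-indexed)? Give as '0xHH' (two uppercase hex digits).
Answer: 0xAE

Derivation:
After byte 1 (0xE0): reg=0xF1
After byte 2 (0x1C): reg=0x8D
After byte 3 (0xE8): reg=0x3C
After byte 4 (0xDC): reg=0xAE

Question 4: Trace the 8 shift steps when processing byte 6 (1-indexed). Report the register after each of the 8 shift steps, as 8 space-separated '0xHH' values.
After byte 1 (0xE0): reg=0xF1
After byte 2 (0x1C): reg=0x8D
After byte 3 (0xE8): reg=0x3C
After byte 4 (0xDC): reg=0xAE
After byte 5 (0x26): reg=0xB1
Register before byte 6: 0xB1
After XOR with byte 0x62: 0xD3

Answer: 0xA1 0x45 0x8A 0x13 0x26 0x4C 0x98 0x37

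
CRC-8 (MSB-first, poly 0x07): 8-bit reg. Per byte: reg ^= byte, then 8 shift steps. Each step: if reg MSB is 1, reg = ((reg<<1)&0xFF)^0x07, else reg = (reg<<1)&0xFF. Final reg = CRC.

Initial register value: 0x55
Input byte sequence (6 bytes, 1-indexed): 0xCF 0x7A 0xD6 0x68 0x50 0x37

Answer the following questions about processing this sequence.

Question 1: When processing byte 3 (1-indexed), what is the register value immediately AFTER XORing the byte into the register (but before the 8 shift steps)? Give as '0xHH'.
Answer: 0xD4

Derivation:
Register before byte 3: 0x02
Byte 3: 0xD6
0x02 XOR 0xD6 = 0xD4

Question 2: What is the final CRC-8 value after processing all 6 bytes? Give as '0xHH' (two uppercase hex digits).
After byte 1 (0xCF): reg=0xCF
After byte 2 (0x7A): reg=0x02
After byte 3 (0xD6): reg=0x22
After byte 4 (0x68): reg=0xF1
After byte 5 (0x50): reg=0x6E
After byte 6 (0x37): reg=0x88

Answer: 0x88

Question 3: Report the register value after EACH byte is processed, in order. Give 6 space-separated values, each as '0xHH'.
0xCF 0x02 0x22 0xF1 0x6E 0x88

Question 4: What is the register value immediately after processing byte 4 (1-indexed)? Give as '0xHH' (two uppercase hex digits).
After byte 1 (0xCF): reg=0xCF
After byte 2 (0x7A): reg=0x02
After byte 3 (0xD6): reg=0x22
After byte 4 (0x68): reg=0xF1

Answer: 0xF1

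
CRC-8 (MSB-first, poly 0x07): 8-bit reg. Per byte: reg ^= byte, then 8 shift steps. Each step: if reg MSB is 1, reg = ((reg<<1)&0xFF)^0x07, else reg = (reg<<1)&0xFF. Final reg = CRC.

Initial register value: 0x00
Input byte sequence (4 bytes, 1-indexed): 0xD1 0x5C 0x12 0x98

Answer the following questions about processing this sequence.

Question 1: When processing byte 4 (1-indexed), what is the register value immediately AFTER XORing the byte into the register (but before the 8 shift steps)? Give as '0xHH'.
Answer: 0x52

Derivation:
Register before byte 4: 0xCA
Byte 4: 0x98
0xCA XOR 0x98 = 0x52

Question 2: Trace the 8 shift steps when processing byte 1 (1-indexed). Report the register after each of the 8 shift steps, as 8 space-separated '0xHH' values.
Answer: 0xA5 0x4D 0x9A 0x33 0x66 0xCC 0x9F 0x39

Derivation:
Register before byte 1: 0x00
After XOR with byte 0xD1: 0xD1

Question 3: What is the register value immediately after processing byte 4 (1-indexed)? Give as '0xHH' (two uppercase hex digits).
After byte 1 (0xD1): reg=0x39
After byte 2 (0x5C): reg=0x3C
After byte 3 (0x12): reg=0xCA
After byte 4 (0x98): reg=0xB9

Answer: 0xB9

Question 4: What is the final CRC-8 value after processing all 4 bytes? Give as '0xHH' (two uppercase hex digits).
Answer: 0xB9

Derivation:
After byte 1 (0xD1): reg=0x39
After byte 2 (0x5C): reg=0x3C
After byte 3 (0x12): reg=0xCA
After byte 4 (0x98): reg=0xB9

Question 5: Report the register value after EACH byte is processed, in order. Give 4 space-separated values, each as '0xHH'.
0x39 0x3C 0xCA 0xB9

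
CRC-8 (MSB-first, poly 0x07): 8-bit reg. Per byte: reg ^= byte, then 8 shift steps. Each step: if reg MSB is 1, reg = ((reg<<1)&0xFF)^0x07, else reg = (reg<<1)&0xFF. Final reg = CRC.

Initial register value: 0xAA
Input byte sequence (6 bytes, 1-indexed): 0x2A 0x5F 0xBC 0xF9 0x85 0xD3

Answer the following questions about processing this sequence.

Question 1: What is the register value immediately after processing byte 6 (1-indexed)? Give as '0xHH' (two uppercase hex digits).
After byte 1 (0x2A): reg=0x89
After byte 2 (0x5F): reg=0x2C
After byte 3 (0xBC): reg=0xF9
After byte 4 (0xF9): reg=0x00
After byte 5 (0x85): reg=0x92
After byte 6 (0xD3): reg=0xC0

Answer: 0xC0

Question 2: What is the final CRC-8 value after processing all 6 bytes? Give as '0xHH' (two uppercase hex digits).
Answer: 0xC0

Derivation:
After byte 1 (0x2A): reg=0x89
After byte 2 (0x5F): reg=0x2C
After byte 3 (0xBC): reg=0xF9
After byte 4 (0xF9): reg=0x00
After byte 5 (0x85): reg=0x92
After byte 6 (0xD3): reg=0xC0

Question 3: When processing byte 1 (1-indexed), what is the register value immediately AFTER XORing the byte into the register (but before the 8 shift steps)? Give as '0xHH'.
Register before byte 1: 0xAA
Byte 1: 0x2A
0xAA XOR 0x2A = 0x80

Answer: 0x80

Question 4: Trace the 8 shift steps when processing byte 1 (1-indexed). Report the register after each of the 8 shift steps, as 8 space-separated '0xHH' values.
Register before byte 1: 0xAA
After XOR with byte 0x2A: 0x80

Answer: 0x07 0x0E 0x1C 0x38 0x70 0xE0 0xC7 0x89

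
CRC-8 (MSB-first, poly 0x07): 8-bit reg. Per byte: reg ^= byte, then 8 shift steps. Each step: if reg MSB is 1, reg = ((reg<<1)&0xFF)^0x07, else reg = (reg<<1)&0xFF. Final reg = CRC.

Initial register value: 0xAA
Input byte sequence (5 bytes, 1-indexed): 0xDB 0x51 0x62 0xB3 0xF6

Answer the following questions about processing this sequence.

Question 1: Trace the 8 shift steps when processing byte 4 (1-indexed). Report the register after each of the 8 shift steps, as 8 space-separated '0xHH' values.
Answer: 0x19 0x32 0x64 0xC8 0x97 0x29 0x52 0xA4

Derivation:
After byte 1 (0xDB): reg=0x50
After byte 2 (0x51): reg=0x07
After byte 3 (0x62): reg=0x3C
Register before byte 4: 0x3C
After XOR with byte 0xB3: 0x8F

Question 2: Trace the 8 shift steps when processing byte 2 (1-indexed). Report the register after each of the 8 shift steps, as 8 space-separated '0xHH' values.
After byte 1 (0xDB): reg=0x50
Register before byte 2: 0x50
After XOR with byte 0x51: 0x01

Answer: 0x02 0x04 0x08 0x10 0x20 0x40 0x80 0x07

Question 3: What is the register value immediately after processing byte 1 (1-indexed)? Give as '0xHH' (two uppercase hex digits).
Answer: 0x50

Derivation:
After byte 1 (0xDB): reg=0x50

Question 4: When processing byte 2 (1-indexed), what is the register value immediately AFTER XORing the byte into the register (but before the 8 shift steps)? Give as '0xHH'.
Register before byte 2: 0x50
Byte 2: 0x51
0x50 XOR 0x51 = 0x01

Answer: 0x01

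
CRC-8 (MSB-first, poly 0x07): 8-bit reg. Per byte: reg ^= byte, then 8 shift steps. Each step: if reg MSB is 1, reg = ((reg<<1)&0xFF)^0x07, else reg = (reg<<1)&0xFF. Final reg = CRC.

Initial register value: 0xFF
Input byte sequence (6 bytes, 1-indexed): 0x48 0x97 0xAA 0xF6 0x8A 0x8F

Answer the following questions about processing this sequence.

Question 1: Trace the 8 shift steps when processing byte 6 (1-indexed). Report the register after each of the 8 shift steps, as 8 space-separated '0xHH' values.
Answer: 0x92 0x23 0x46 0x8C 0x1F 0x3E 0x7C 0xF8

Derivation:
After byte 1 (0x48): reg=0x0C
After byte 2 (0x97): reg=0xC8
After byte 3 (0xAA): reg=0x29
After byte 4 (0xF6): reg=0x13
After byte 5 (0x8A): reg=0xC6
Register before byte 6: 0xC6
After XOR with byte 0x8F: 0x49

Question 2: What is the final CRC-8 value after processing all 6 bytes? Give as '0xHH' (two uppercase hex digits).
Answer: 0xF8

Derivation:
After byte 1 (0x48): reg=0x0C
After byte 2 (0x97): reg=0xC8
After byte 3 (0xAA): reg=0x29
After byte 4 (0xF6): reg=0x13
After byte 5 (0x8A): reg=0xC6
After byte 6 (0x8F): reg=0xF8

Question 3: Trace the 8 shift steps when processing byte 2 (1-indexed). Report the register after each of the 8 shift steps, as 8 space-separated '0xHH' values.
Answer: 0x31 0x62 0xC4 0x8F 0x19 0x32 0x64 0xC8

Derivation:
After byte 1 (0x48): reg=0x0C
Register before byte 2: 0x0C
After XOR with byte 0x97: 0x9B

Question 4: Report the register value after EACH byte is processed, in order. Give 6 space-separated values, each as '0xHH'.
0x0C 0xC8 0x29 0x13 0xC6 0xF8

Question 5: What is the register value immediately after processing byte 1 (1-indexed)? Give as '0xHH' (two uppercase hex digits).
Answer: 0x0C

Derivation:
After byte 1 (0x48): reg=0x0C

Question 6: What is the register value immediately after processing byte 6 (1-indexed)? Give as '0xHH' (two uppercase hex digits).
After byte 1 (0x48): reg=0x0C
After byte 2 (0x97): reg=0xC8
After byte 3 (0xAA): reg=0x29
After byte 4 (0xF6): reg=0x13
After byte 5 (0x8A): reg=0xC6
After byte 6 (0x8F): reg=0xF8

Answer: 0xF8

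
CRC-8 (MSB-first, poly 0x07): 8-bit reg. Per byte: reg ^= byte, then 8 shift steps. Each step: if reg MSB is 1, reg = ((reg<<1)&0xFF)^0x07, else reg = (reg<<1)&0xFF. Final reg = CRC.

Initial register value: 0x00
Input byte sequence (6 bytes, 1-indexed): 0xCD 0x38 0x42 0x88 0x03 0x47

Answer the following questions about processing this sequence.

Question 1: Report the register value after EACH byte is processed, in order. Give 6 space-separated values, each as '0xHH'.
0x6D 0xAC 0x84 0x24 0xF5 0x17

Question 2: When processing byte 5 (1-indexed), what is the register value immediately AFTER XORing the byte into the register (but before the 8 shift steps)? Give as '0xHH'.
Register before byte 5: 0x24
Byte 5: 0x03
0x24 XOR 0x03 = 0x27

Answer: 0x27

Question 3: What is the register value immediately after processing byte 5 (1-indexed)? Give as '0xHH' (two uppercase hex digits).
Answer: 0xF5

Derivation:
After byte 1 (0xCD): reg=0x6D
After byte 2 (0x38): reg=0xAC
After byte 3 (0x42): reg=0x84
After byte 4 (0x88): reg=0x24
After byte 5 (0x03): reg=0xF5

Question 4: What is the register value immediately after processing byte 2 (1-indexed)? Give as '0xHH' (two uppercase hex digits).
After byte 1 (0xCD): reg=0x6D
After byte 2 (0x38): reg=0xAC

Answer: 0xAC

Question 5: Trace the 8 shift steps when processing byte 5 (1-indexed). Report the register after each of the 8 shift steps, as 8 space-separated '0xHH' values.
After byte 1 (0xCD): reg=0x6D
After byte 2 (0x38): reg=0xAC
After byte 3 (0x42): reg=0x84
After byte 4 (0x88): reg=0x24
Register before byte 5: 0x24
After XOR with byte 0x03: 0x27

Answer: 0x4E 0x9C 0x3F 0x7E 0xFC 0xFF 0xF9 0xF5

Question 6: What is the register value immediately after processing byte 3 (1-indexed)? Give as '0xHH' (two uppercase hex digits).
After byte 1 (0xCD): reg=0x6D
After byte 2 (0x38): reg=0xAC
After byte 3 (0x42): reg=0x84

Answer: 0x84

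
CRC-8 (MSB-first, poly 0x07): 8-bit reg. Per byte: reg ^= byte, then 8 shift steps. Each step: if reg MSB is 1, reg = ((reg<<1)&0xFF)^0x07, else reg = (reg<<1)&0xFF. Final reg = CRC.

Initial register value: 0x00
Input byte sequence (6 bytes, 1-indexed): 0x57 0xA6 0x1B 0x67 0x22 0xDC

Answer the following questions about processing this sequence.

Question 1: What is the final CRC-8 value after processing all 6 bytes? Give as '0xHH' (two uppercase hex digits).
After byte 1 (0x57): reg=0xA2
After byte 2 (0xA6): reg=0x1C
After byte 3 (0x1B): reg=0x15
After byte 4 (0x67): reg=0x59
After byte 5 (0x22): reg=0x66
After byte 6 (0xDC): reg=0x2F

Answer: 0x2F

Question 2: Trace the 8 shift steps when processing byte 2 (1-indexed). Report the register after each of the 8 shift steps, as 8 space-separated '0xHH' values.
After byte 1 (0x57): reg=0xA2
Register before byte 2: 0xA2
After XOR with byte 0xA6: 0x04

Answer: 0x08 0x10 0x20 0x40 0x80 0x07 0x0E 0x1C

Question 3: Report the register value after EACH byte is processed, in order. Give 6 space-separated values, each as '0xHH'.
0xA2 0x1C 0x15 0x59 0x66 0x2F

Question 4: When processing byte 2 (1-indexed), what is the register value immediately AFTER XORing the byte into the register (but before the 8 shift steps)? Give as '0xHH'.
Register before byte 2: 0xA2
Byte 2: 0xA6
0xA2 XOR 0xA6 = 0x04

Answer: 0x04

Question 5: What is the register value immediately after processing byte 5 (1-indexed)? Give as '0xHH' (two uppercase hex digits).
After byte 1 (0x57): reg=0xA2
After byte 2 (0xA6): reg=0x1C
After byte 3 (0x1B): reg=0x15
After byte 4 (0x67): reg=0x59
After byte 5 (0x22): reg=0x66

Answer: 0x66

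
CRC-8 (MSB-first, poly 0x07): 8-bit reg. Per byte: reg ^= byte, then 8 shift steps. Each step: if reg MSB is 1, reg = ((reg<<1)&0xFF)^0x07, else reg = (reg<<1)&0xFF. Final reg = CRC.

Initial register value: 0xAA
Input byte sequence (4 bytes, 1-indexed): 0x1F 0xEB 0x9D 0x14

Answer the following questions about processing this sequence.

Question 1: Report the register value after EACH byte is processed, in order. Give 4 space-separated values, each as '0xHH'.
0x02 0x91 0x24 0x90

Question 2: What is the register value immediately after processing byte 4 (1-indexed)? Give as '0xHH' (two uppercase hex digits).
After byte 1 (0x1F): reg=0x02
After byte 2 (0xEB): reg=0x91
After byte 3 (0x9D): reg=0x24
After byte 4 (0x14): reg=0x90

Answer: 0x90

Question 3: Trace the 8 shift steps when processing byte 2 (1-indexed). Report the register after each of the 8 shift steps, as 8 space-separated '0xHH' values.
After byte 1 (0x1F): reg=0x02
Register before byte 2: 0x02
After XOR with byte 0xEB: 0xE9

Answer: 0xD5 0xAD 0x5D 0xBA 0x73 0xE6 0xCB 0x91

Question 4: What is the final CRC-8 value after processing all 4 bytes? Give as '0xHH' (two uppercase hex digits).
After byte 1 (0x1F): reg=0x02
After byte 2 (0xEB): reg=0x91
After byte 3 (0x9D): reg=0x24
After byte 4 (0x14): reg=0x90

Answer: 0x90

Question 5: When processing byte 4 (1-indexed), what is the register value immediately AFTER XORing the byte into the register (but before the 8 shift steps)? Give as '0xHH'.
Answer: 0x30

Derivation:
Register before byte 4: 0x24
Byte 4: 0x14
0x24 XOR 0x14 = 0x30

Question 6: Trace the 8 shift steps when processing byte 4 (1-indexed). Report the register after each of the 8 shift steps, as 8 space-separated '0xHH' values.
After byte 1 (0x1F): reg=0x02
After byte 2 (0xEB): reg=0x91
After byte 3 (0x9D): reg=0x24
Register before byte 4: 0x24
After XOR with byte 0x14: 0x30

Answer: 0x60 0xC0 0x87 0x09 0x12 0x24 0x48 0x90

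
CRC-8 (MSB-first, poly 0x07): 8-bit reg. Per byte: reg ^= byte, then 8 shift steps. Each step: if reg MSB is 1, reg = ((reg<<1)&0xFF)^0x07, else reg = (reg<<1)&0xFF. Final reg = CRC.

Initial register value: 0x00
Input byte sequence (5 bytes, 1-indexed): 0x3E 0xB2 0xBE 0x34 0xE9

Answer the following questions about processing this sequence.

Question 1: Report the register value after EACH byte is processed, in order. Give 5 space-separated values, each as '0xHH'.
0xBA 0x38 0x9B 0x44 0x4A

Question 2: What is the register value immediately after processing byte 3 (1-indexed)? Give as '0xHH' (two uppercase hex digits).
Answer: 0x9B

Derivation:
After byte 1 (0x3E): reg=0xBA
After byte 2 (0xB2): reg=0x38
After byte 3 (0xBE): reg=0x9B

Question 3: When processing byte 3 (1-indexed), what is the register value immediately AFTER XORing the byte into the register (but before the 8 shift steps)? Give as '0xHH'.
Answer: 0x86

Derivation:
Register before byte 3: 0x38
Byte 3: 0xBE
0x38 XOR 0xBE = 0x86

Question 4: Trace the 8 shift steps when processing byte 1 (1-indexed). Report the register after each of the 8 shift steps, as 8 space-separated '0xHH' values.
Answer: 0x7C 0xF8 0xF7 0xE9 0xD5 0xAD 0x5D 0xBA

Derivation:
Register before byte 1: 0x00
After XOR with byte 0x3E: 0x3E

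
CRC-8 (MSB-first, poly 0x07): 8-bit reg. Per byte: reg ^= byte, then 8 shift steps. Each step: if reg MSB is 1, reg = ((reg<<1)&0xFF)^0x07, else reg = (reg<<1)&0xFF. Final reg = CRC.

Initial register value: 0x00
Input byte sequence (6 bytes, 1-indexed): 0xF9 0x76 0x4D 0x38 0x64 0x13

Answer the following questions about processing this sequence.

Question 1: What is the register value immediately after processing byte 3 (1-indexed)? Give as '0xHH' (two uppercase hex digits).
After byte 1 (0xF9): reg=0xE1
After byte 2 (0x76): reg=0xEC
After byte 3 (0x4D): reg=0x6E

Answer: 0x6E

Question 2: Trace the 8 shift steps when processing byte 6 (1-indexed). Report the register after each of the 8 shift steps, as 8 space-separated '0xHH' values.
Answer: 0xB4 0x6F 0xDE 0xBB 0x71 0xE2 0xC3 0x81

Derivation:
After byte 1 (0xF9): reg=0xE1
After byte 2 (0x76): reg=0xEC
After byte 3 (0x4D): reg=0x6E
After byte 4 (0x38): reg=0xA5
After byte 5 (0x64): reg=0x49
Register before byte 6: 0x49
After XOR with byte 0x13: 0x5A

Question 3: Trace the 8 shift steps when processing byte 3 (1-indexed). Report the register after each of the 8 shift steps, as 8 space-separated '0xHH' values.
After byte 1 (0xF9): reg=0xE1
After byte 2 (0x76): reg=0xEC
Register before byte 3: 0xEC
After XOR with byte 0x4D: 0xA1

Answer: 0x45 0x8A 0x13 0x26 0x4C 0x98 0x37 0x6E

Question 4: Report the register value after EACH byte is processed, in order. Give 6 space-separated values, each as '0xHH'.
0xE1 0xEC 0x6E 0xA5 0x49 0x81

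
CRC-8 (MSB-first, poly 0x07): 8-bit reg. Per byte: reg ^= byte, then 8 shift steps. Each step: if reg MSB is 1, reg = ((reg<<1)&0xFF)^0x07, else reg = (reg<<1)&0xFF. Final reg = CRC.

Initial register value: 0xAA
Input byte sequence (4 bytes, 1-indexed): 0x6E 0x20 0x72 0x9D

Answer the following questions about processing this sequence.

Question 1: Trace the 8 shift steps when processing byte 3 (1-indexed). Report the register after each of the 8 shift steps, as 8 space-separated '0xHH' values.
Answer: 0x56 0xAC 0x5F 0xBE 0x7B 0xF6 0xEB 0xD1

Derivation:
After byte 1 (0x6E): reg=0x52
After byte 2 (0x20): reg=0x59
Register before byte 3: 0x59
After XOR with byte 0x72: 0x2B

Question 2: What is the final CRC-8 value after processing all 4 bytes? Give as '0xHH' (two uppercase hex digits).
Answer: 0xE3

Derivation:
After byte 1 (0x6E): reg=0x52
After byte 2 (0x20): reg=0x59
After byte 3 (0x72): reg=0xD1
After byte 4 (0x9D): reg=0xE3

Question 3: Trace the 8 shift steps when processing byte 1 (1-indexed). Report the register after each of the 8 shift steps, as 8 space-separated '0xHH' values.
Register before byte 1: 0xAA
After XOR with byte 0x6E: 0xC4

Answer: 0x8F 0x19 0x32 0x64 0xC8 0x97 0x29 0x52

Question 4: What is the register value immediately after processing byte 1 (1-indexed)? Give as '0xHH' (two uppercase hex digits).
Answer: 0x52

Derivation:
After byte 1 (0x6E): reg=0x52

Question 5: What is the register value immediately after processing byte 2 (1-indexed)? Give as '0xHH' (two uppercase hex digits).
Answer: 0x59

Derivation:
After byte 1 (0x6E): reg=0x52
After byte 2 (0x20): reg=0x59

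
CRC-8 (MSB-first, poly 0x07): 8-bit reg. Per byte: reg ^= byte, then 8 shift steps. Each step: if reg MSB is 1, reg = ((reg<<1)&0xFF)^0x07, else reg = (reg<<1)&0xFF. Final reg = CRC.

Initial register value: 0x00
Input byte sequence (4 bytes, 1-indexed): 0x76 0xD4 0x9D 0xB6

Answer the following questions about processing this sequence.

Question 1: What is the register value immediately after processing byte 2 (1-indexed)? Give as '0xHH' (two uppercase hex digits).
Answer: 0xFE

Derivation:
After byte 1 (0x76): reg=0x45
After byte 2 (0xD4): reg=0xFE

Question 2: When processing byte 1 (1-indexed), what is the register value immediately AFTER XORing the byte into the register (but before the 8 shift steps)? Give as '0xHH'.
Register before byte 1: 0x00
Byte 1: 0x76
0x00 XOR 0x76 = 0x76

Answer: 0x76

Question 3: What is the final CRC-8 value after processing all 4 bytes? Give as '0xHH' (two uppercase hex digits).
Answer: 0xC1

Derivation:
After byte 1 (0x76): reg=0x45
After byte 2 (0xD4): reg=0xFE
After byte 3 (0x9D): reg=0x2E
After byte 4 (0xB6): reg=0xC1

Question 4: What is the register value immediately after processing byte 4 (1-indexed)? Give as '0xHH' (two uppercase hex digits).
After byte 1 (0x76): reg=0x45
After byte 2 (0xD4): reg=0xFE
After byte 3 (0x9D): reg=0x2E
After byte 4 (0xB6): reg=0xC1

Answer: 0xC1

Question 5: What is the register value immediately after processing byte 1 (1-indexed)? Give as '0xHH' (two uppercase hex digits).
Answer: 0x45

Derivation:
After byte 1 (0x76): reg=0x45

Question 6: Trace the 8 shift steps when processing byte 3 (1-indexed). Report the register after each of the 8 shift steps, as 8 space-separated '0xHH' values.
After byte 1 (0x76): reg=0x45
After byte 2 (0xD4): reg=0xFE
Register before byte 3: 0xFE
After XOR with byte 0x9D: 0x63

Answer: 0xC6 0x8B 0x11 0x22 0x44 0x88 0x17 0x2E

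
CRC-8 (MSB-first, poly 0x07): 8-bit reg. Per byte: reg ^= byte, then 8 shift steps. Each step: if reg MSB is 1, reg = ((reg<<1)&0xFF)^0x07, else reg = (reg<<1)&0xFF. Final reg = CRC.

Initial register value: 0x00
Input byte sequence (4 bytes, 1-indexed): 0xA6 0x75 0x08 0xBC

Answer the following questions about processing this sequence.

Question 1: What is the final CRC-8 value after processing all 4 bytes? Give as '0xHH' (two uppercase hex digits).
After byte 1 (0xA6): reg=0x7B
After byte 2 (0x75): reg=0x2A
After byte 3 (0x08): reg=0xEE
After byte 4 (0xBC): reg=0xB9

Answer: 0xB9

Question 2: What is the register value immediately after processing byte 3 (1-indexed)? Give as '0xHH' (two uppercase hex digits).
After byte 1 (0xA6): reg=0x7B
After byte 2 (0x75): reg=0x2A
After byte 3 (0x08): reg=0xEE

Answer: 0xEE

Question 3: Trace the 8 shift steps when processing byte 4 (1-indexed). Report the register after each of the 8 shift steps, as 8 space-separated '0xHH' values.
After byte 1 (0xA6): reg=0x7B
After byte 2 (0x75): reg=0x2A
After byte 3 (0x08): reg=0xEE
Register before byte 4: 0xEE
After XOR with byte 0xBC: 0x52

Answer: 0xA4 0x4F 0x9E 0x3B 0x76 0xEC 0xDF 0xB9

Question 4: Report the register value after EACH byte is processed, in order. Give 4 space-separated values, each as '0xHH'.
0x7B 0x2A 0xEE 0xB9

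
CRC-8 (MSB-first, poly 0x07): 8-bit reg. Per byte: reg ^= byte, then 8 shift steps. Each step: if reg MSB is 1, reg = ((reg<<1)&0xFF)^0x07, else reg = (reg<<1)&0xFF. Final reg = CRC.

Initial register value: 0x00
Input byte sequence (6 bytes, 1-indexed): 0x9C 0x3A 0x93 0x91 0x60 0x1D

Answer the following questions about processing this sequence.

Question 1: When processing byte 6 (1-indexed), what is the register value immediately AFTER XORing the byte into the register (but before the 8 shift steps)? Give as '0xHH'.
Register before byte 6: 0xC1
Byte 6: 0x1D
0xC1 XOR 0x1D = 0xDC

Answer: 0xDC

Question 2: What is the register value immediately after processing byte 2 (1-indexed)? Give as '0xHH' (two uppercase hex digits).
Answer: 0xBB

Derivation:
After byte 1 (0x9C): reg=0xDD
After byte 2 (0x3A): reg=0xBB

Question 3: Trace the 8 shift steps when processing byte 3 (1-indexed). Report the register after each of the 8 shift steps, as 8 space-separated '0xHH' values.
Answer: 0x50 0xA0 0x47 0x8E 0x1B 0x36 0x6C 0xD8

Derivation:
After byte 1 (0x9C): reg=0xDD
After byte 2 (0x3A): reg=0xBB
Register before byte 3: 0xBB
After XOR with byte 0x93: 0x28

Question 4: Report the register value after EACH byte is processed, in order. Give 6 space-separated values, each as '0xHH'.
0xDD 0xBB 0xD8 0xF8 0xC1 0x1A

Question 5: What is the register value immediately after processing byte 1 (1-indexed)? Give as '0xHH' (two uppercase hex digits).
After byte 1 (0x9C): reg=0xDD

Answer: 0xDD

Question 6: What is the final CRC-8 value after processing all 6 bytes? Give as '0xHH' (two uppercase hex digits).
Answer: 0x1A

Derivation:
After byte 1 (0x9C): reg=0xDD
After byte 2 (0x3A): reg=0xBB
After byte 3 (0x93): reg=0xD8
After byte 4 (0x91): reg=0xF8
After byte 5 (0x60): reg=0xC1
After byte 6 (0x1D): reg=0x1A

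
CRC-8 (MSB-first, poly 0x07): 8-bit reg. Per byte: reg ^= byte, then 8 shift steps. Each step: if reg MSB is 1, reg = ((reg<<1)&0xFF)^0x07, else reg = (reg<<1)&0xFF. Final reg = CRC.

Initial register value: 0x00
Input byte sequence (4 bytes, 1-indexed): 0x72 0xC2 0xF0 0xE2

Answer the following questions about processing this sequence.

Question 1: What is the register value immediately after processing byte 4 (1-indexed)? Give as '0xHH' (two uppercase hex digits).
Answer: 0xF1

Derivation:
After byte 1 (0x72): reg=0x59
After byte 2 (0xC2): reg=0xC8
After byte 3 (0xF0): reg=0xA8
After byte 4 (0xE2): reg=0xF1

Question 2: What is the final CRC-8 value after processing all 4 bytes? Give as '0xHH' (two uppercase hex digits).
After byte 1 (0x72): reg=0x59
After byte 2 (0xC2): reg=0xC8
After byte 3 (0xF0): reg=0xA8
After byte 4 (0xE2): reg=0xF1

Answer: 0xF1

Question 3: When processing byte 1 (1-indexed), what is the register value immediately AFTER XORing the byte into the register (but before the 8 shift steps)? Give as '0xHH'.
Answer: 0x72

Derivation:
Register before byte 1: 0x00
Byte 1: 0x72
0x00 XOR 0x72 = 0x72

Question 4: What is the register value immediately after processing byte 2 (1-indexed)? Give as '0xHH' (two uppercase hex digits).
After byte 1 (0x72): reg=0x59
After byte 2 (0xC2): reg=0xC8

Answer: 0xC8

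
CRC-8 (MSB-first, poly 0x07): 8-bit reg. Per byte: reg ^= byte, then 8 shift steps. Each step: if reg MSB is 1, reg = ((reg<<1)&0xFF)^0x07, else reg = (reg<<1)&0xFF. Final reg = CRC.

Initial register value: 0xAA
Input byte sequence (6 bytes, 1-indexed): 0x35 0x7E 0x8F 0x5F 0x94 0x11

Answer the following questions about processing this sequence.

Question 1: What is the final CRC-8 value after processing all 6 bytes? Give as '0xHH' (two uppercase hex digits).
After byte 1 (0x35): reg=0xD4
After byte 2 (0x7E): reg=0x5F
After byte 3 (0x8F): reg=0x3E
After byte 4 (0x5F): reg=0x20
After byte 5 (0x94): reg=0x05
After byte 6 (0x11): reg=0x6C

Answer: 0x6C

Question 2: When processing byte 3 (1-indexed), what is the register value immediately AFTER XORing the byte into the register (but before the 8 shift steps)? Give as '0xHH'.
Answer: 0xD0

Derivation:
Register before byte 3: 0x5F
Byte 3: 0x8F
0x5F XOR 0x8F = 0xD0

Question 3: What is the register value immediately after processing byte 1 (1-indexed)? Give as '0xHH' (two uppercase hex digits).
Answer: 0xD4

Derivation:
After byte 1 (0x35): reg=0xD4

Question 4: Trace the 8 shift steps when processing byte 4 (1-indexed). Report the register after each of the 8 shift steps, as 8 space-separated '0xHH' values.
Answer: 0xC2 0x83 0x01 0x02 0x04 0x08 0x10 0x20

Derivation:
After byte 1 (0x35): reg=0xD4
After byte 2 (0x7E): reg=0x5F
After byte 3 (0x8F): reg=0x3E
Register before byte 4: 0x3E
After XOR with byte 0x5F: 0x61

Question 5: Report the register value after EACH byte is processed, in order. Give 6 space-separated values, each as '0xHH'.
0xD4 0x5F 0x3E 0x20 0x05 0x6C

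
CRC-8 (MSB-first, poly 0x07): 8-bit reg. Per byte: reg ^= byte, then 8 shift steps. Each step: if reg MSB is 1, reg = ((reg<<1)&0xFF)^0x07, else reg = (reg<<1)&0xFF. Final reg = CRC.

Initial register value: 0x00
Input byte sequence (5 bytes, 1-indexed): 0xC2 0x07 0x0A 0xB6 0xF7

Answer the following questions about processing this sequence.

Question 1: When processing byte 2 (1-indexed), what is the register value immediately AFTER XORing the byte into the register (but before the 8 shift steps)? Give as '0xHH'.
Answer: 0x47

Derivation:
Register before byte 2: 0x40
Byte 2: 0x07
0x40 XOR 0x07 = 0x47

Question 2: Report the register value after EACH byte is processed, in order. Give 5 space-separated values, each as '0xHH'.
0x40 0xD2 0x06 0x19 0x84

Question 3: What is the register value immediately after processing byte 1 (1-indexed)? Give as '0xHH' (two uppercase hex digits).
After byte 1 (0xC2): reg=0x40

Answer: 0x40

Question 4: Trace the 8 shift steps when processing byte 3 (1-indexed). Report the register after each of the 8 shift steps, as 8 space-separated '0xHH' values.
After byte 1 (0xC2): reg=0x40
After byte 2 (0x07): reg=0xD2
Register before byte 3: 0xD2
After XOR with byte 0x0A: 0xD8

Answer: 0xB7 0x69 0xD2 0xA3 0x41 0x82 0x03 0x06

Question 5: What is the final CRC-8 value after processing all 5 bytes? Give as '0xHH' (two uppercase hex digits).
Answer: 0x84

Derivation:
After byte 1 (0xC2): reg=0x40
After byte 2 (0x07): reg=0xD2
After byte 3 (0x0A): reg=0x06
After byte 4 (0xB6): reg=0x19
After byte 5 (0xF7): reg=0x84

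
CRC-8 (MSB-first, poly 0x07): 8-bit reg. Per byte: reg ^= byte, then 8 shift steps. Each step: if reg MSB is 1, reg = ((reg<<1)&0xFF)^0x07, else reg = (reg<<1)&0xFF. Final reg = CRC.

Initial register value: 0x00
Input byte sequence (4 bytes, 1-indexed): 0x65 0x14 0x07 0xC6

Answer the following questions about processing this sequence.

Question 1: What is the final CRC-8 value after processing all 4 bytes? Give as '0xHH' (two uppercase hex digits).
Answer: 0x25

Derivation:
After byte 1 (0x65): reg=0x3C
After byte 2 (0x14): reg=0xD8
After byte 3 (0x07): reg=0x13
After byte 4 (0xC6): reg=0x25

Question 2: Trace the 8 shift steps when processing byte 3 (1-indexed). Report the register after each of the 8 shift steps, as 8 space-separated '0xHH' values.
Answer: 0xB9 0x75 0xEA 0xD3 0xA1 0x45 0x8A 0x13

Derivation:
After byte 1 (0x65): reg=0x3C
After byte 2 (0x14): reg=0xD8
Register before byte 3: 0xD8
After XOR with byte 0x07: 0xDF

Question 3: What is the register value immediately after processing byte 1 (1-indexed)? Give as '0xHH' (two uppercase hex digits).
After byte 1 (0x65): reg=0x3C

Answer: 0x3C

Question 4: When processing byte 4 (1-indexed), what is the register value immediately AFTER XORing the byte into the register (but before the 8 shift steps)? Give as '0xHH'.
Answer: 0xD5

Derivation:
Register before byte 4: 0x13
Byte 4: 0xC6
0x13 XOR 0xC6 = 0xD5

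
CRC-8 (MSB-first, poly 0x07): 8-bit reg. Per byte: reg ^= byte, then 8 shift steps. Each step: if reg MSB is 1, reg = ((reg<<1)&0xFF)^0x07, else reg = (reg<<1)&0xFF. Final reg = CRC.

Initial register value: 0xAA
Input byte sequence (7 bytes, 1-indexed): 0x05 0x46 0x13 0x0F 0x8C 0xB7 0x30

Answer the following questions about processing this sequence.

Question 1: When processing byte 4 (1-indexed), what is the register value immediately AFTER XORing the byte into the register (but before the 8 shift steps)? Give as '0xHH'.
Answer: 0x5C

Derivation:
Register before byte 4: 0x53
Byte 4: 0x0F
0x53 XOR 0x0F = 0x5C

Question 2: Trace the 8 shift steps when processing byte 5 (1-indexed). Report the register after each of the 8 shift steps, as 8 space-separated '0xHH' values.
After byte 1 (0x05): reg=0x44
After byte 2 (0x46): reg=0x0E
After byte 3 (0x13): reg=0x53
After byte 4 (0x0F): reg=0x93
Register before byte 5: 0x93
After XOR with byte 0x8C: 0x1F

Answer: 0x3E 0x7C 0xF8 0xF7 0xE9 0xD5 0xAD 0x5D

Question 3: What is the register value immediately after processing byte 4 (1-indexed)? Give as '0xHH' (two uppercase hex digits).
After byte 1 (0x05): reg=0x44
After byte 2 (0x46): reg=0x0E
After byte 3 (0x13): reg=0x53
After byte 4 (0x0F): reg=0x93

Answer: 0x93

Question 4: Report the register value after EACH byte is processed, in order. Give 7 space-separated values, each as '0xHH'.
0x44 0x0E 0x53 0x93 0x5D 0x98 0x51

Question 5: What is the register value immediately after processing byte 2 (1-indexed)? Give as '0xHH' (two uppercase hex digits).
Answer: 0x0E

Derivation:
After byte 1 (0x05): reg=0x44
After byte 2 (0x46): reg=0x0E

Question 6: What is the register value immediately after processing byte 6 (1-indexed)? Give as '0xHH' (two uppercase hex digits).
After byte 1 (0x05): reg=0x44
After byte 2 (0x46): reg=0x0E
After byte 3 (0x13): reg=0x53
After byte 4 (0x0F): reg=0x93
After byte 5 (0x8C): reg=0x5D
After byte 6 (0xB7): reg=0x98

Answer: 0x98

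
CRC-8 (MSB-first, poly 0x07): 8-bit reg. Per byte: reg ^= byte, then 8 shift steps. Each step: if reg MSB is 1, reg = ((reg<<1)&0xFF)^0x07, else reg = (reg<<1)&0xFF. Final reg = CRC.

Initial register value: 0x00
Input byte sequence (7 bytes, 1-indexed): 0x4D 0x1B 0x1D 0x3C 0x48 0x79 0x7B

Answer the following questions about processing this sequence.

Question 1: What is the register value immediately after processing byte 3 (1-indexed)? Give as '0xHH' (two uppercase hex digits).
Answer: 0x84

Derivation:
After byte 1 (0x4D): reg=0xE4
After byte 2 (0x1B): reg=0xF3
After byte 3 (0x1D): reg=0x84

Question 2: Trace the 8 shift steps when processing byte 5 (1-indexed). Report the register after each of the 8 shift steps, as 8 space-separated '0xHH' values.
Answer: 0xD2 0xA3 0x41 0x82 0x03 0x06 0x0C 0x18

Derivation:
After byte 1 (0x4D): reg=0xE4
After byte 2 (0x1B): reg=0xF3
After byte 3 (0x1D): reg=0x84
After byte 4 (0x3C): reg=0x21
Register before byte 5: 0x21
After XOR with byte 0x48: 0x69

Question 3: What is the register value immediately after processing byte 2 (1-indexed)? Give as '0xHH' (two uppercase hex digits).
After byte 1 (0x4D): reg=0xE4
After byte 2 (0x1B): reg=0xF3

Answer: 0xF3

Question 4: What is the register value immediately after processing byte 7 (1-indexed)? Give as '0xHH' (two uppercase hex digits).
After byte 1 (0x4D): reg=0xE4
After byte 2 (0x1B): reg=0xF3
After byte 3 (0x1D): reg=0x84
After byte 4 (0x3C): reg=0x21
After byte 5 (0x48): reg=0x18
After byte 6 (0x79): reg=0x20
After byte 7 (0x7B): reg=0x86

Answer: 0x86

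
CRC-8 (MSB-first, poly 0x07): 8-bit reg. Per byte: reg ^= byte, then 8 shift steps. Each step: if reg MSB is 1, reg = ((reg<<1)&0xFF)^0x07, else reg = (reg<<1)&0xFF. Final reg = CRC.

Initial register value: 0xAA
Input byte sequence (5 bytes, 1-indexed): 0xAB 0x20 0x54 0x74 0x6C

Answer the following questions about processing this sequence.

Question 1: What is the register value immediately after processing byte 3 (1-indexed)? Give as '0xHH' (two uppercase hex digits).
Answer: 0x6E

Derivation:
After byte 1 (0xAB): reg=0x07
After byte 2 (0x20): reg=0xF5
After byte 3 (0x54): reg=0x6E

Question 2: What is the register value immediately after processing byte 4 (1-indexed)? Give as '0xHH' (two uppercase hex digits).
After byte 1 (0xAB): reg=0x07
After byte 2 (0x20): reg=0xF5
After byte 3 (0x54): reg=0x6E
After byte 4 (0x74): reg=0x46

Answer: 0x46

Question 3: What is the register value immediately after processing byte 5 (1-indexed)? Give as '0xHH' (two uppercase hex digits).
After byte 1 (0xAB): reg=0x07
After byte 2 (0x20): reg=0xF5
After byte 3 (0x54): reg=0x6E
After byte 4 (0x74): reg=0x46
After byte 5 (0x6C): reg=0xD6

Answer: 0xD6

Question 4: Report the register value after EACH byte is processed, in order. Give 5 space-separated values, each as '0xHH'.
0x07 0xF5 0x6E 0x46 0xD6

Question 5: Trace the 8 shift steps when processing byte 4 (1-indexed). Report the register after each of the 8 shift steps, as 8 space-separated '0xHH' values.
After byte 1 (0xAB): reg=0x07
After byte 2 (0x20): reg=0xF5
After byte 3 (0x54): reg=0x6E
Register before byte 4: 0x6E
After XOR with byte 0x74: 0x1A

Answer: 0x34 0x68 0xD0 0xA7 0x49 0x92 0x23 0x46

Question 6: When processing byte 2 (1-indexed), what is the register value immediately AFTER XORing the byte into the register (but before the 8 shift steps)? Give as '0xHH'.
Register before byte 2: 0x07
Byte 2: 0x20
0x07 XOR 0x20 = 0x27

Answer: 0x27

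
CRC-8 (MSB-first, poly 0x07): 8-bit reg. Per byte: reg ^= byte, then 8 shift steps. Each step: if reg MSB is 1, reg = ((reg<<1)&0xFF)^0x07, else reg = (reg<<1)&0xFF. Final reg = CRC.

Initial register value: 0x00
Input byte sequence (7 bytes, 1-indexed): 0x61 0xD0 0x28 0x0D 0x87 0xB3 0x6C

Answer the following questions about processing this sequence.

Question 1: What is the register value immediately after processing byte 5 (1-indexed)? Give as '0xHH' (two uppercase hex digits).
After byte 1 (0x61): reg=0x20
After byte 2 (0xD0): reg=0xDE
After byte 3 (0x28): reg=0xCC
After byte 4 (0x0D): reg=0x49
After byte 5 (0x87): reg=0x64

Answer: 0x64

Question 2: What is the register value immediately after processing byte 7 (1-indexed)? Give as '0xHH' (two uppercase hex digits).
Answer: 0xD2

Derivation:
After byte 1 (0x61): reg=0x20
After byte 2 (0xD0): reg=0xDE
After byte 3 (0x28): reg=0xCC
After byte 4 (0x0D): reg=0x49
After byte 5 (0x87): reg=0x64
After byte 6 (0xB3): reg=0x2B
After byte 7 (0x6C): reg=0xD2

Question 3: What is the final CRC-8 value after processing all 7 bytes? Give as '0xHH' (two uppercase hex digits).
Answer: 0xD2

Derivation:
After byte 1 (0x61): reg=0x20
After byte 2 (0xD0): reg=0xDE
After byte 3 (0x28): reg=0xCC
After byte 4 (0x0D): reg=0x49
After byte 5 (0x87): reg=0x64
After byte 6 (0xB3): reg=0x2B
After byte 7 (0x6C): reg=0xD2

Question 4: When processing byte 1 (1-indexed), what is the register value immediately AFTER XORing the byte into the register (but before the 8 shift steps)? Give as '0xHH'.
Register before byte 1: 0x00
Byte 1: 0x61
0x00 XOR 0x61 = 0x61

Answer: 0x61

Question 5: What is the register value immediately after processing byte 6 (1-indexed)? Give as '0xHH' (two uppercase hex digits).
Answer: 0x2B

Derivation:
After byte 1 (0x61): reg=0x20
After byte 2 (0xD0): reg=0xDE
After byte 3 (0x28): reg=0xCC
After byte 4 (0x0D): reg=0x49
After byte 5 (0x87): reg=0x64
After byte 6 (0xB3): reg=0x2B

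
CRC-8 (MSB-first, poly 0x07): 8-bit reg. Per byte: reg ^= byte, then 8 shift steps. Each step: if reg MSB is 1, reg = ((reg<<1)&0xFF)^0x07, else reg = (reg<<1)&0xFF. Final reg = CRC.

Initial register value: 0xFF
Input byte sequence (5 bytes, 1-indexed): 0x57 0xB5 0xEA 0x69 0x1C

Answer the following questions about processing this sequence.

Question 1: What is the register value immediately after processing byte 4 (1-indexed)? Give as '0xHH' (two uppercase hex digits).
After byte 1 (0x57): reg=0x51
After byte 2 (0xB5): reg=0xB2
After byte 3 (0xEA): reg=0x8F
After byte 4 (0x69): reg=0xBC

Answer: 0xBC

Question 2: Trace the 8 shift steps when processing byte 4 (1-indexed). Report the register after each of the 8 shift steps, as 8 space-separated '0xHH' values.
Answer: 0xCB 0x91 0x25 0x4A 0x94 0x2F 0x5E 0xBC

Derivation:
After byte 1 (0x57): reg=0x51
After byte 2 (0xB5): reg=0xB2
After byte 3 (0xEA): reg=0x8F
Register before byte 4: 0x8F
After XOR with byte 0x69: 0xE6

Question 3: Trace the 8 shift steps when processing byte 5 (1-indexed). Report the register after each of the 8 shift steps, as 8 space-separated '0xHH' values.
Answer: 0x47 0x8E 0x1B 0x36 0x6C 0xD8 0xB7 0x69

Derivation:
After byte 1 (0x57): reg=0x51
After byte 2 (0xB5): reg=0xB2
After byte 3 (0xEA): reg=0x8F
After byte 4 (0x69): reg=0xBC
Register before byte 5: 0xBC
After XOR with byte 0x1C: 0xA0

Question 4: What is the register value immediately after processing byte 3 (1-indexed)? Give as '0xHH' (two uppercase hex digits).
Answer: 0x8F

Derivation:
After byte 1 (0x57): reg=0x51
After byte 2 (0xB5): reg=0xB2
After byte 3 (0xEA): reg=0x8F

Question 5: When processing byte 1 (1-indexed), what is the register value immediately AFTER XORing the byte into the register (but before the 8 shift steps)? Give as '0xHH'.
Register before byte 1: 0xFF
Byte 1: 0x57
0xFF XOR 0x57 = 0xA8

Answer: 0xA8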